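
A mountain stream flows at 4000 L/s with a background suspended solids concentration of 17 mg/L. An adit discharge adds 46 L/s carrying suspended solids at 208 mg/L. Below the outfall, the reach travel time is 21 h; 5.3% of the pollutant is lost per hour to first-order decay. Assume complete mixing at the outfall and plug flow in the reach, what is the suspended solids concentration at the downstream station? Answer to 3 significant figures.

Mass balance: C = (4000·17.00 + 46.00·208.0) / 4046 = 77570/4046 = 19.17 mg/L.
5.3%/h lost → k = −ln(1 − 0.053) = 0.05446 h⁻¹.
Applying C = C₀e^(−kt): 19.17 × 0.3187 = 6.110 mg/L.

6.11 mg/L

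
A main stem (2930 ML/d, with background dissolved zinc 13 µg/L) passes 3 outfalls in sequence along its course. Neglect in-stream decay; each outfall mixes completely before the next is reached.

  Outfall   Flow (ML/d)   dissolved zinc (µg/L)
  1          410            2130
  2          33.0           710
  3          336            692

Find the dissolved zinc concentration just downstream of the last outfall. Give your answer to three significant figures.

Below outfall 1: Q → 3340 ML/d, C = (2930·13.00 + 410.0·2130)/3340 = 272.9 µg/L.
Below outfall 2: Q → 3373 ML/d, C = (3340·272.9 + 33.00·710.0)/3373 = 277.1 µg/L.
Below outfall 3: Q → 3709 ML/d, C = (3373·277.1 + 336.0·692.0)/3709 = 314.7 µg/L.

315 µg/L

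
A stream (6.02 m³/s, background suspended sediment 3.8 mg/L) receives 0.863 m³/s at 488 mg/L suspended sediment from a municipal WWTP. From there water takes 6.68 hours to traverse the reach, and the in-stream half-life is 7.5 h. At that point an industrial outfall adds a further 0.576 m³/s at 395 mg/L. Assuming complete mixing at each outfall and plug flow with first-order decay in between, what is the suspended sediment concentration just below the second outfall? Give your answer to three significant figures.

62.6 mg/L

After mixing, C = (6.020·3.800 + 0.8630·488.0) / 6.883 = 444.0/6.883 = 64.51 mg/L; combined flow 6.883 m³/s.
Half-life 7.5 h → k = ln 2 / 7.5 = 0.09242 h⁻¹ = 2.218 d⁻¹.
First-order decay: C = 64.51·exp(−k·t) = 64.51·0.5394 = 34.79 mg/L.
At the second outfall, C = (6.883·34.79 + 0.5760·395.0) / (6.883 + 0.5760) = 62.61 mg/L.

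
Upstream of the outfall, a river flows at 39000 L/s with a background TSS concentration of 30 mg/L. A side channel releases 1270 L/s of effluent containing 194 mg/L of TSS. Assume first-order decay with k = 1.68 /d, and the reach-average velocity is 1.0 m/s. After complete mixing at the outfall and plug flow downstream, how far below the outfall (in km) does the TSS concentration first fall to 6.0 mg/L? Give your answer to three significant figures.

91.0 km

Mass balance: C = (39000·30.00 + 1270·194.0) / 40270 = 1416000/40270 = 35.17 mg/L.
Set 35.17·exp(−k·t) = 6.0 → t = ln(35.17/6.0)/k = 90950 s = 25.26 h.
Distance = v·t = 1.0·90950 = 90950 m = 90.95 km.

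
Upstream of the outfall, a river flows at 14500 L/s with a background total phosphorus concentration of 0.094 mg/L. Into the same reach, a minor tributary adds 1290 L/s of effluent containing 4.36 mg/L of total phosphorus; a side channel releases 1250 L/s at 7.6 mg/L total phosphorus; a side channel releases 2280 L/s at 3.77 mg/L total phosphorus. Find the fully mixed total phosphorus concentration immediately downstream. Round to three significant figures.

1.30 mg/L

Mixed concentration C = ΣQC/ΣQ = (14500·0.09400 + 1290·4.360 + 1250·7.600 + 2280·3.770) / 19320 = 25080/19320 = 1.298 mg/L.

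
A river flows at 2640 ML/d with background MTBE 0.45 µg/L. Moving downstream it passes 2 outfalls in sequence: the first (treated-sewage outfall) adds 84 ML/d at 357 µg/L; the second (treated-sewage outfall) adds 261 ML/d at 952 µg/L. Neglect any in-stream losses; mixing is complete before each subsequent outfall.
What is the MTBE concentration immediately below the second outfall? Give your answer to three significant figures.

After outfall 1: Q = 2640 + 84.00 = 2724 ML/d; C = (2640·0.4500 + 84.00·357.0)/2724 = 11.44 µg/L.
After outfall 2: Q = 2724 + 261.0 = 2985 ML/d; C = (2724·11.44 + 261.0·952.0)/2985 = 93.68 µg/L.

93.7 µg/L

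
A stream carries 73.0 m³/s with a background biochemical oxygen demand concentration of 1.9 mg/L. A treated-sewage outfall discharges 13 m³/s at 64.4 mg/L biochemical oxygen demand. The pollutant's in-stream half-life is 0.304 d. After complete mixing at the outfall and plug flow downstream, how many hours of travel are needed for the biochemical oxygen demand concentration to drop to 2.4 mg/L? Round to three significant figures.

Flow-weighted average: C = (73.00·1.900 + 13.00·64.40) / 86.00 = 975.9/86.00 = 11.35 mg/L.
Half-life 0.304 d → k = ln 2 / 0.304 = 2.280 d⁻¹.
11.35·exp(−k·t) = 2.4 → t = ln(11.35/2.4)/k = 58870 s = 16.35 h.

16.4 h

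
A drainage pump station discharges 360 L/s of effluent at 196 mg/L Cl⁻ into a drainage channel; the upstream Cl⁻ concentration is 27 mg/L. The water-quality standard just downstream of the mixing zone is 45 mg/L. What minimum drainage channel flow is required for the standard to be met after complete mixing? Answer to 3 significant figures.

3020 L/s

Set C_mix = 45: (Q·27.00 + 360.0·196.0) / (Q + 360.0) = 45
→ Q = 360.0·(196.0 − 45)/(45 − 27.00) = 3020 L/s.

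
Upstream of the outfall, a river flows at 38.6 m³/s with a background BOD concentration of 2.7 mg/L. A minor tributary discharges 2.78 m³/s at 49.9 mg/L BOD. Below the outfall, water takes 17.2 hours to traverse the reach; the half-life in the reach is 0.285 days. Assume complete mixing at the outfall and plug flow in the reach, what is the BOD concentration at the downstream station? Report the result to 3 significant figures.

1.03 mg/L

Mixed concentration C = ΣQC/ΣQ = (38.60·2.700 + 2.780·49.90) / 41.38 = 242.9/41.38 = 5.871 mg/L.
Half-life 0.285 d → k = ln 2 / 0.285 = 2.432 d⁻¹.
Decay over the reach: 5.871·exp(−kt) = 5.871·0.1750 = 1.027 mg/L.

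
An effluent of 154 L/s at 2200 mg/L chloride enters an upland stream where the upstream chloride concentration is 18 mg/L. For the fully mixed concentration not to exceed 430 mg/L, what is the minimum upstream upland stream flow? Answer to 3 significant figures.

662 L/s

Set C_mix = 430: (Q·18.00 + 154.0·2200) / (Q + 154.0) = 430
→ Q = 154.0·(2200 − 430)/(430 − 18.00) = 661.6 L/s.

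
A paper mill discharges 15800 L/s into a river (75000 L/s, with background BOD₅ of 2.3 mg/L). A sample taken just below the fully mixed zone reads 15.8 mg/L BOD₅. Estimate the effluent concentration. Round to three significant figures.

Mass balance: 75000·2.300 + 15800·Cₑ = 90800·15.80
→ Cₑ = (90800·15.80 − 75000·2.300) / 15800 = 79.88 mg/L.

79.9 mg/L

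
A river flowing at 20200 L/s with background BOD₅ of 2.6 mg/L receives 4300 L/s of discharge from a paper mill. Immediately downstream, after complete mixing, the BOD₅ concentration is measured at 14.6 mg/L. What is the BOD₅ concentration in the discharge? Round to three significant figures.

Mass balance: 20200·2.600 + 4300·Cₑ = 24500·14.60
→ Cₑ = (24500·14.60 − 20200·2.600) / 4300 = 70.97 mg/L.

71.0 mg/L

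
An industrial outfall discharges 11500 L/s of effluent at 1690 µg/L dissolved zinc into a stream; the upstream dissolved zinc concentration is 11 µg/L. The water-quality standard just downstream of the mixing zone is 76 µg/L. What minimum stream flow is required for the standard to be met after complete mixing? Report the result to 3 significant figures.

286000 L/s

Set C_mix = 76: (Q·11.00 + 11500·1690) / (Q + 11500) = 76
→ Q = 11500·(1690 − 76)/(76 − 11.00) = 285600 L/s.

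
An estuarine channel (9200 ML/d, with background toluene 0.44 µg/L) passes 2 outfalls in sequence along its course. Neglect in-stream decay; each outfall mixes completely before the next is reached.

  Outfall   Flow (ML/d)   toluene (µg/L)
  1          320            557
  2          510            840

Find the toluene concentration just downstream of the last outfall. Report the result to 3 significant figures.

After outfall 1: Q = 9200 + 320.0 = 9520 ML/d; C = (9200·0.4400 + 320.0·557.0)/9520 = 19.15 µg/L.
After outfall 2: Q = 9520 + 510.0 = 10030 ML/d; C = (9520·19.15 + 510.0·840.0)/10030 = 60.89 µg/L.

60.9 µg/L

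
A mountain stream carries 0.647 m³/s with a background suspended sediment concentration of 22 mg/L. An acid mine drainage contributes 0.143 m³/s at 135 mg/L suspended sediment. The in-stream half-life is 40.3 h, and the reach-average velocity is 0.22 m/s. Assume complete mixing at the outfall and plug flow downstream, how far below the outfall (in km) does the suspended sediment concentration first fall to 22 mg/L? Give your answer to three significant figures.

After mixing, C = (0.6470·22.00 + 0.1430·135.0) / 0.7900 = 33.54/0.7900 = 42.45 mg/L.
Half-life 40.3 h → k = ln 2 / 40.3 = 0.01720 h⁻¹ = 0.4128 d⁻¹.
Set 42.45·exp(−k·t) = 22 → t = ln(42.45/22)/k = 137600 s = 38.22 h.
Distance = v·t = 0.22·137600 = 30270 m = 30.27 km.

30.3 km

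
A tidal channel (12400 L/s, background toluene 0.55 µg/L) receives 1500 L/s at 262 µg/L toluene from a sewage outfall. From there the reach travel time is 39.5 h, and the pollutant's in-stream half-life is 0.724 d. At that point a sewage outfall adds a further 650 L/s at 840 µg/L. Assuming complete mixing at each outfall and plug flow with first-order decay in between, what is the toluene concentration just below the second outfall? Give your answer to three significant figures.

43.2 µg/L

Conservation of mass: C = (12400·0.5500 + 1500·262.0) / 13900 = 399800/13900 = 28.76 µg/L; combined flow 13900 L/s.
Half-life 0.724 d → k = ln 2 / 0.724 = 0.9574 d⁻¹.
Applying C = C₀e^(−kt): 28.76 × 0.2069 = 5.950 µg/L.
Second outfall: C = (13900·5.950 + 650.0·840.0)/14550 = 43.21 µg/L.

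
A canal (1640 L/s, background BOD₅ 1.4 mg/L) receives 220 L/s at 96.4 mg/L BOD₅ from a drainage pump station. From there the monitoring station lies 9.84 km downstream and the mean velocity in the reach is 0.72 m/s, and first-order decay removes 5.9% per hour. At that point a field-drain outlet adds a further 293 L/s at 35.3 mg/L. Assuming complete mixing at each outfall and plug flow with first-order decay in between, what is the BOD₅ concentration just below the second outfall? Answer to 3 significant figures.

Conservation of mass: C = (1640·1.400 + 220.0·96.40) / 1860 = 23500/1860 = 12.64 mg/L; combined flow 1860 L/s.
Travel time t = 9.84·1000 / 0.72 = 13670 s = 3.796 h.
5.9%/h lost → k = −ln(1 − 0.059) = 0.06081 h⁻¹.
Applying C = C₀e^(−kt): 12.64 × 0.7938 = 10.03 mg/L.
At the second outfall, C = (1860·10.03 + 293.0·35.30) / (1860 + 293.0) = 13.47 mg/L.

13.5 mg/L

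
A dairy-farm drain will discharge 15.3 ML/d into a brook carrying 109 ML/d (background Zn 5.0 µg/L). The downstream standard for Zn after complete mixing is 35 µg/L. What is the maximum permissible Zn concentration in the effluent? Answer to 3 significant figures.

At the limit, (Qr·Cr + Qe·Cₑ)/(Qr + Qe) = 35:
Cₑ = (124.3·35 − 109.0·5.000) / 15.30 = 248.7 µg/L.

249 µg/L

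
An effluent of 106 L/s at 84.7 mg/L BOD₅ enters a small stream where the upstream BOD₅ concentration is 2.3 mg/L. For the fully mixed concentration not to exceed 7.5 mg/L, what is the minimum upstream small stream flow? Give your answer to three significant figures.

1570 L/s

Set C_mix = 7.5: (Q·2.300 + 106.0·84.70) / (Q + 106.0) = 7.5
→ Q = 106.0·(84.70 − 7.5)/(7.5 − 2.300) = 1574 L/s.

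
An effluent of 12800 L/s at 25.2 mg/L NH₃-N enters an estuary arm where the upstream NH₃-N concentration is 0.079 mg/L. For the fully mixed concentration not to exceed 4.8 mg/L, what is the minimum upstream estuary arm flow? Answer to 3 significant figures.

Set C_mix = 4.8: (Q·0.07900 + 12800·25.20) / (Q + 12800) = 4.8
→ Q = 12800·(25.20 − 4.8)/(4.8 − 0.07900) = 55310 L/s.

55300 L/s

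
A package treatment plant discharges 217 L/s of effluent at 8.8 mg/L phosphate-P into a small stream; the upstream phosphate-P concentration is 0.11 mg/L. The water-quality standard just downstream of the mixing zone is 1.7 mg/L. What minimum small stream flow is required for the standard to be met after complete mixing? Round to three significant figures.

Set C_mix = 1.7: (Q·0.1100 + 217.0·8.800) / (Q + 217.0) = 1.7
→ Q = 217.0·(8.800 − 1.7)/(1.7 − 0.1100) = 969.0 L/s.

969 L/s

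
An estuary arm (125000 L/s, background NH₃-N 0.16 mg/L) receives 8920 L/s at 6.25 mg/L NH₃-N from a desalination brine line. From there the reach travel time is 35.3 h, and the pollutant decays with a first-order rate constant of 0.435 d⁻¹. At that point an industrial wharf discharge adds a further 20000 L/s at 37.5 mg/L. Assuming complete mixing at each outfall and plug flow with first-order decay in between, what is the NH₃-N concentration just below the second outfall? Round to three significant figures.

Flow-weighted average: C = (125000·0.1600 + 8920·6.250) / 133900 = 75750/133900 = 0.5656 mg/L; combined flow 133900 L/s.
First-order decay: C = 0.5656·exp(−k·t) = 0.5656·0.5274 = 0.2983 mg/L.
At the second outfall, C = (133900·0.2983 + 20000·37.50) / (133900 + 20000) = 5.132 mg/L.

5.13 mg/L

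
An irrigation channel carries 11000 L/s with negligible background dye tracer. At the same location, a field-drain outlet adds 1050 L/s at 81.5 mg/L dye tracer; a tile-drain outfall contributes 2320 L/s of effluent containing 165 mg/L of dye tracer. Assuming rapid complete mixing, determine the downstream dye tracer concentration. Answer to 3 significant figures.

32.6 mg/L

Mixed concentration C = ΣQC/ΣQ = (11000·0 + 1050·81.50 + 2320·165.0) / 14370 = 468400/14370 = 32.59 mg/L.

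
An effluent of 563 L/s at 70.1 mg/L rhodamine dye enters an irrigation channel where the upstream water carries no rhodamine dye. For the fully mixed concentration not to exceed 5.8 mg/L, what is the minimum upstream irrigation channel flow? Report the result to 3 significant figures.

6240 L/s

Set C_mix = 5.8: (Q·0 + 563.0·70.10) / (Q + 563.0) = 5.8
→ Q = 563.0·(70.10 − 5.8)/(5.8 − 0) = 6242 L/s.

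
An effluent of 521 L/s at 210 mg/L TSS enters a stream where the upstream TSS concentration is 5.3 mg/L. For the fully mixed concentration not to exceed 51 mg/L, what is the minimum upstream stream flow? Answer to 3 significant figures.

Set C_mix = 51: (Q·5.300 + 521.0·210.0) / (Q + 521.0) = 51
→ Q = 521.0·(210.0 − 51)/(51 − 5.300) = 1813 L/s.

1810 L/s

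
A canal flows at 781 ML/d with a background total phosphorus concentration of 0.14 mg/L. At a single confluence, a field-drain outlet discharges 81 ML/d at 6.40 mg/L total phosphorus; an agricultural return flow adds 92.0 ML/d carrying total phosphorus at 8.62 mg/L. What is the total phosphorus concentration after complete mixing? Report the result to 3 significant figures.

Mixed concentration C = ΣQC/ΣQ = (781.0·0.1400 + 81.00·6.400 + 92.00·8.620) / 954.0 = 1421/954.0 = 1.489 mg/L.

1.49 mg/L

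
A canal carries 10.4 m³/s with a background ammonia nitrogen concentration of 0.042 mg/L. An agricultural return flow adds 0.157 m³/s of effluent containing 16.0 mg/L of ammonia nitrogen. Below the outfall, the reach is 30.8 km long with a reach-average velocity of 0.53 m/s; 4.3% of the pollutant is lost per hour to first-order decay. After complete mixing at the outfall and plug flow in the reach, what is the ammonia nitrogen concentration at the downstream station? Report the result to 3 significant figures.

Mass balance: C = (10.40·0.04200 + 0.1570·16.00) / 10.56 = 2.949/10.56 = 0.2793 mg/L.
Travel time t = 30.8·1000 / 0.53 = 58110 s = 16.14 h.
4.3%/h lost → k = −ln(1 − 0.043) = 0.04395 h⁻¹.
After decay, C = 0.2793 × e^(−kt) = 0.2793 × 0.4919 = 0.1374 mg/L.

0.137 mg/L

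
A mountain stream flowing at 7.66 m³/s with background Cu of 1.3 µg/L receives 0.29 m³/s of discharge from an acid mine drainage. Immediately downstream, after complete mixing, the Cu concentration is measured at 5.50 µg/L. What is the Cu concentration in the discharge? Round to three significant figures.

Mass balance: 7.660·1.300 + 0.2900·Cₑ = 7.950·5.500
→ Cₑ = (7.950·5.500 − 7.660·1.300) / 0.2900 = 116.4 µg/L.

116 µg/L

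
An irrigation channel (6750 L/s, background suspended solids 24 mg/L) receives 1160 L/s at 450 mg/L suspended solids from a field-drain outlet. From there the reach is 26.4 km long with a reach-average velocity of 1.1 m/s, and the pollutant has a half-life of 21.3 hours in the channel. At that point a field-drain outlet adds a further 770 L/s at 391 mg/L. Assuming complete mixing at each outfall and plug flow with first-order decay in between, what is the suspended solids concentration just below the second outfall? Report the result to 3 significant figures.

Mixed concentration C = ΣQC/ΣQ = (6750·24.00 + 1160·450.0) / 7910 = 684000/7910 = 86.47 mg/L; combined flow 7910 L/s.
Travel time t = 26.4·1000 / 1.1 = 24000 s = 6.667 h.
Half-life 21.3 h → k = ln 2 / 21.3 = 0.03254 h⁻¹ = 0.7810 d⁻¹.
Decay over the reach: 86.47·exp(−kt) = 86.47·0.8050 = 69.61 mg/L.
Second outfall: C = (7910·69.61 + 770.0·391.0)/8680 = 98.12 mg/L.

98.1 mg/L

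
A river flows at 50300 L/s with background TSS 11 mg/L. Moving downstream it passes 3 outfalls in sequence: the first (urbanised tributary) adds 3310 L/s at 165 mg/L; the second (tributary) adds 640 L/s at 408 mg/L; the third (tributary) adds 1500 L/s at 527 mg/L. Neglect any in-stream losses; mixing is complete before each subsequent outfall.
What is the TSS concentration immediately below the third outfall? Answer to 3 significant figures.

38.6 mg/L

Outfall 1: combined Q = 53610 L/s; C = (50300·11.00 + 3310·165.0)/53610 = 20.51 mg/L.
Outfall 2: combined Q = 54250 L/s; C = (53610·20.51 + 640.0·408.0)/54250 = 25.08 mg/L.
Outfall 3: combined Q = 55750 L/s; C = (54250·25.08 + 1500·527.0)/55750 = 38.58 mg/L.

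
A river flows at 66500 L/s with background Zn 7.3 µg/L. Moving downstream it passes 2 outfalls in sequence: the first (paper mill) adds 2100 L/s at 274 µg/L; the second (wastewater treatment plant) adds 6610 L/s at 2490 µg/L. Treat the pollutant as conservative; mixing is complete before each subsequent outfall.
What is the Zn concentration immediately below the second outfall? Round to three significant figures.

Below outfall 1: Q → 68600 L/s, C = (66500·7.300 + 2100·274.0)/68600 = 15.46 µg/L.
Below outfall 2: Q → 75210 L/s, C = (68600·15.46 + 6610·2490)/75210 = 232.9 µg/L.

233 µg/L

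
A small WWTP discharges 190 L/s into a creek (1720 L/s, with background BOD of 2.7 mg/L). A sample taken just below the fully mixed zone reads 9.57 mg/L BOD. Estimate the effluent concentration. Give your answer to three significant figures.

Mass balance: 1720·2.700 + 190.0·Cₑ = 1910·9.570
→ Cₑ = (1910·9.570 − 1720·2.700) / 190.0 = 71.76 mg/L.

71.8 mg/L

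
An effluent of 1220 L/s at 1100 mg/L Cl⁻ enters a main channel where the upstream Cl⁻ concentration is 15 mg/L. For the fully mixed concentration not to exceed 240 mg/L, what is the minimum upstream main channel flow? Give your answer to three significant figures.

Set C_mix = 240: (Q·15.00 + 1220·1100) / (Q + 1220) = 240
→ Q = 1220·(1100 − 240)/(240 − 15.00) = 4663 L/s.

4660 L/s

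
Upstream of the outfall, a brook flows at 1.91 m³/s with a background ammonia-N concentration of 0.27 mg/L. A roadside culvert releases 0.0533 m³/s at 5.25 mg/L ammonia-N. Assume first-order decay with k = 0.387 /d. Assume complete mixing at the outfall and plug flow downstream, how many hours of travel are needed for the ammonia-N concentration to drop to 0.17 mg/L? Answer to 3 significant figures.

Mass balance: C = (1.910·0.2700 + 0.05330·5.250) / 1.963 = 0.7955/1.963 = 0.4052 mg/L.
0.4052·exp(−k·t) = 0.17 → t = ln(0.4052/0.17)/k = 193900 s = 53.87 h.

53.9 h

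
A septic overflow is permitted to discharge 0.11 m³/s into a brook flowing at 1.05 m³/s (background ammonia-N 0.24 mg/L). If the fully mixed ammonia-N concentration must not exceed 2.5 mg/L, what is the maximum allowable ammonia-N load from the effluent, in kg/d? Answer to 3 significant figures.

Mass balance at the limit: 1.050·0.2400 + 0.1100·Cₑ = 1.160·2.5 → Cₑ = 24.07 mg/L.
Load = 0.1100 m³/s × 24.07 g/m³ × 86 400 s/d = 228.8 kg/d.

229 kg/d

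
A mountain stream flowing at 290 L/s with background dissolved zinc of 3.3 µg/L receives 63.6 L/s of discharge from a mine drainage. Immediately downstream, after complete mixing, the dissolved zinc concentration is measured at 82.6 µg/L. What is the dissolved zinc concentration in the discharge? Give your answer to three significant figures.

444 µg/L

Mass balance: 290.0·3.300 + 63.60·Cₑ = 353.6·82.60
→ Cₑ = (353.6·82.60 − 290.0·3.300) / 63.60 = 444.2 µg/L.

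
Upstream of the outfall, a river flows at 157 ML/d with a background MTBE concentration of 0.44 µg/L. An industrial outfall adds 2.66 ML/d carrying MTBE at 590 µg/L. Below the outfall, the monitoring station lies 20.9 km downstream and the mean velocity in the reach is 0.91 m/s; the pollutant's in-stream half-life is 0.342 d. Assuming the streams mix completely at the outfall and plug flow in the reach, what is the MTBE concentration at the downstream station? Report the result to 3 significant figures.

5.99 µg/L

Conservation of mass: C = (157.0·0.4400 + 2.660·590.0) / 159.7 = 1638/159.7 = 10.26 µg/L.
Travel time t = 20.9·1000 / 0.91 = 22970 s = 6.380 h.
Half-life 0.342 d → k = ln 2 / 0.342 = 2.027 d⁻¹.
After decay, C = 10.26 × e^(−kt) = 10.26 × 0.5835 = 5.988 µg/L.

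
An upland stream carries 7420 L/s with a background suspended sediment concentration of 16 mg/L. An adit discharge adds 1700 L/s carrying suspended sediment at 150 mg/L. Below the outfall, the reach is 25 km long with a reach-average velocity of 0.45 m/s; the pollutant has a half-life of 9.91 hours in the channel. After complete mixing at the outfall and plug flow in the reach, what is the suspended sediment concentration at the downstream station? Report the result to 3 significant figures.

Conservation of mass: C = (7420·16.00 + 1700·150.0) / 9120 = 373700/9120 = 40.98 mg/L.
Travel time t = 25·1000 / 0.45 = 55560 s = 15.43 h.
Half-life 9.91 h → k = ln 2 / 9.91 = 0.06994 h⁻¹ = 1.679 d⁻¹.
Applying C = C₀e^(−kt): 40.98 × 0.3398 = 13.92 mg/L.

13.9 mg/L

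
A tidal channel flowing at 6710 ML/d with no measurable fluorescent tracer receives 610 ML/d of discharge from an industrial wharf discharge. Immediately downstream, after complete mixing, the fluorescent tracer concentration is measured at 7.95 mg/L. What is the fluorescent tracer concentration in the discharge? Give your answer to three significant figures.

95.4 mg/L

Mass balance: 6710·0 + 610.0·Cₑ = 7320·7.950
→ Cₑ = (7320·7.950 − 6710·0) / 610.0 = 95.40 mg/L.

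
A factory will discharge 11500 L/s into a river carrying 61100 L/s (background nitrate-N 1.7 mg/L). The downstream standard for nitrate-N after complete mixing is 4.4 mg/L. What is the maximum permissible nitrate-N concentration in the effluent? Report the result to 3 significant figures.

18.7 mg/L

At the limit, (Qr·Cr + Qe·Cₑ)/(Qr + Qe) = 4.4:
Cₑ = (72600·4.4 − 61100·1.700) / 11500 = 18.75 mg/L.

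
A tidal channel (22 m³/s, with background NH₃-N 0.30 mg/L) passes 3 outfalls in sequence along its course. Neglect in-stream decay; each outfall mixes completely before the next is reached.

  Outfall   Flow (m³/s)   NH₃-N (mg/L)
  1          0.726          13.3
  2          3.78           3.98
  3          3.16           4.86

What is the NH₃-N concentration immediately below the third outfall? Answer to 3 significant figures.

1.57 mg/L

Outfall 1: combined Q = 22.73 m³/s; C = (22.00·0.3000 + 0.7260·13.30)/22.73 = 0.7153 mg/L.
Outfall 2: combined Q = 26.51 m³/s; C = (22.73·0.7153 + 3.780·3.980)/26.51 = 1.181 mg/L.
Outfall 3: combined Q = 29.67 m³/s; C = (26.51·1.181 + 3.160·4.860)/29.67 = 1.573 mg/L.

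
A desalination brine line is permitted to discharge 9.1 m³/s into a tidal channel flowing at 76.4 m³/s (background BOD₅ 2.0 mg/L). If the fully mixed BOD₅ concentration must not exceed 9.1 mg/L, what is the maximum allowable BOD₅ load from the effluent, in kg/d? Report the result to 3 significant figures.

54000 kg/d

Mass balance at the limit: 76.40·2.000 + 9.100·Cₑ = 85.50·9.1 → Cₑ = 68.71 mg/L.
Load = 9.100 m³/s × 68.71 g/m³ × 86 400 s/d = 54020 kg/d.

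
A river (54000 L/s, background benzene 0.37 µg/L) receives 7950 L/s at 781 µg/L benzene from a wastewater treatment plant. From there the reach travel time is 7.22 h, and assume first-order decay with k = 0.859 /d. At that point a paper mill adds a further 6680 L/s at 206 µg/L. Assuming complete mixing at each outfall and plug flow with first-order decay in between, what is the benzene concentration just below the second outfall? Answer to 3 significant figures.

Conservation of mass: C = (54000·0.3700 + 7950·781.0) / 61950 = 6229000/61950 = 100.5 µg/L; combined flow 61950 L/s.
Applying C = C₀e^(−kt): 100.5 × 0.7723 = 77.65 µg/L.
Second outfall: C = (61950·77.65 + 6680·206.0)/68630 = 90.14 µg/L.

90.1 µg/L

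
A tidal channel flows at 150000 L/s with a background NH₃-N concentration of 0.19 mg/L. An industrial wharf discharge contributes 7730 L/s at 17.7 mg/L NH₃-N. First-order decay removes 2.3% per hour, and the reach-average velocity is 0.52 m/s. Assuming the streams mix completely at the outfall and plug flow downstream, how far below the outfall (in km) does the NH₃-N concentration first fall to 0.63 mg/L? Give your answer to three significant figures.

41.0 km

Flow-weighted average: C = (150000·0.1900 + 7730·17.70) / 157700 = 165300/157700 = 1.048 mg/L.
2.3%/h lost → k = −ln(1 − 0.023) = 0.02327 h⁻¹.
Set 1.048·exp(−k·t) = 0.63 → t = ln(1.048/0.63)/k = 78760 s = 21.88 h.
Distance = v·t = 0.52·78760 = 40950 m = 40.95 km.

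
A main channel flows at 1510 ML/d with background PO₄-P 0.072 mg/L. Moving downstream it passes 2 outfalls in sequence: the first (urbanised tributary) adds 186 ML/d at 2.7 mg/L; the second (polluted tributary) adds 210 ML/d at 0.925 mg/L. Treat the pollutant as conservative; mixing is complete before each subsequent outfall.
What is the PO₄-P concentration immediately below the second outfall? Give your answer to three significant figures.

Below outfall 1: Q → 1696 ML/d, C = (1510·0.07200 + 186.0·2.700)/1696 = 0.3602 mg/L.
Below outfall 2: Q → 1906 ML/d, C = (1696·0.3602 + 210.0·0.9250)/1906 = 0.4224 mg/L.

0.422 mg/L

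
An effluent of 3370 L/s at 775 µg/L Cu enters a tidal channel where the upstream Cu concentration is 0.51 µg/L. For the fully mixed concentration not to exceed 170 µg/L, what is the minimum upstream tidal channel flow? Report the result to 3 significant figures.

Set C_mix = 170: (Q·0.5100 + 3370·775.0) / (Q + 3370) = 170
→ Q = 3370·(775.0 − 170)/(170 − 0.5100) = 12030 L/s.

12000 L/s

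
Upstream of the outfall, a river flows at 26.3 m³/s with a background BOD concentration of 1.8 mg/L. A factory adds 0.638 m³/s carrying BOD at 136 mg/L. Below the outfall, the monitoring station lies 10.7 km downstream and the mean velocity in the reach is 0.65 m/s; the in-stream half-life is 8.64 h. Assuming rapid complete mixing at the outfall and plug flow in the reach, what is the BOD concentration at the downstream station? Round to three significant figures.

Mass balance: C = (26.30·1.800 + 0.6380·136.0) / 26.94 = 134.1/26.94 = 4.978 mg/L.
Travel time t = 10.7·1000 / 0.65 = 16460 s = 4.573 h.
Half-life 8.64 h → k = ln 2 / 8.64 = 0.08023 h⁻¹ = 1.925 d⁻¹.
First-order decay: C = 4.978·exp(−k·t) = 4.978·0.6929 = 3.450 mg/L.

3.45 mg/L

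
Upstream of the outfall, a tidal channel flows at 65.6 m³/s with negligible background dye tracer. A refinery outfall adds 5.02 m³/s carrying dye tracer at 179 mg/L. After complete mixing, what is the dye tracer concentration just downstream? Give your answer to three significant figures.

After mixing, C = (65.60·0 + 5.020·179.0) / 70.62 = 898.6/70.62 = 12.72 mg/L.

12.7 mg/L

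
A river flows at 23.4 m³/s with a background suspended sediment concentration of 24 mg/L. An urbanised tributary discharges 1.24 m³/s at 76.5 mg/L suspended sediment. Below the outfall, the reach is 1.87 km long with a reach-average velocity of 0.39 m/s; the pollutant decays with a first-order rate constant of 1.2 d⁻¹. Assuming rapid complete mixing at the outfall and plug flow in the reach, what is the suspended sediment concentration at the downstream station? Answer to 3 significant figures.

24.9 mg/L

Conservation of mass: C = (23.40·24.00 + 1.240·76.50) / 24.64 = 656.5/24.64 = 26.64 mg/L.
Travel time t = 1.87·1000 / 0.39 = 4795 s = 1.332 h.
Decay over the reach: 26.64·exp(−kt) = 26.64·0.9356 = 24.93 mg/L.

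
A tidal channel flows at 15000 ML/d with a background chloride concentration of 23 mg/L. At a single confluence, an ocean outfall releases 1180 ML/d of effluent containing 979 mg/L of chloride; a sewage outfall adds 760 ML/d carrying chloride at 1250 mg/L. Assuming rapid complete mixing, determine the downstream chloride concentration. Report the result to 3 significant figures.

145 mg/L

Flow-weighted average: C = (15000·23.00 + 1180·979.0 + 760.0·1250) / 16940 = 2450000/16940 = 144.6 mg/L.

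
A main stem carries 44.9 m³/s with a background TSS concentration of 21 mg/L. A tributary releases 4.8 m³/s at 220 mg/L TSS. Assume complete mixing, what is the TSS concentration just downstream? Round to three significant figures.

Flow-weighted average: C = (44.90·21.00 + 4.800·220.0) / 49.70 = 1999/49.70 = 40.22 mg/L.

40.2 mg/L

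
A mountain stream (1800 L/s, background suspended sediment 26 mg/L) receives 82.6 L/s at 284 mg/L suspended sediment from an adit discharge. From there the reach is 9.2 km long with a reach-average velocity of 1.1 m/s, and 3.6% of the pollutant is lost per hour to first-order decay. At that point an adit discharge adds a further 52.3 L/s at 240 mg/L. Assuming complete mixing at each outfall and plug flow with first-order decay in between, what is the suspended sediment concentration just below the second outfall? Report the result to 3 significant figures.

After mixing, C = (1800·26.00 + 82.60·284.0) / 1883 = 70260/1883 = 37.32 mg/L; combined flow 1883 L/s.
Travel time t = 9.2·1000 / 1.1 = 8364 s = 2.323 h.
3.6%/h lost → k = −ln(1 − 0.036) = 0.03666 h⁻¹.
Applying C = C₀e^(−kt): 37.32 × 0.9183 = 34.27 mg/L.
Second outfall: C = (1883·34.27 + 52.30·240.0)/1935 = 39.83 mg/L.

39.8 mg/L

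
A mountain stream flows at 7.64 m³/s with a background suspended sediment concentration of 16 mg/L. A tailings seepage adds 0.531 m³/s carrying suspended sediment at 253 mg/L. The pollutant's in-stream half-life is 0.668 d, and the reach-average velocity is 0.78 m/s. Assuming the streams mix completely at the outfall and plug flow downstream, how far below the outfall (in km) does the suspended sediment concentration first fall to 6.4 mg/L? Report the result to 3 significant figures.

Mixed concentration C = ΣQC/ΣQ = (7.640·16.00 + 0.5310·253.0) / 8.171 = 256.6/8.171 = 31.40 mg/L.
Half-life 0.668 d → k = ln 2 / 0.668 = 1.038 d⁻¹.
Set 31.40·exp(−k·t) = 6.4 → t = ln(31.40/6.4)/k = 132400 s = 36.79 h.
Distance = v·t = 0.78·132400 = 103300 m = 103.3 km.

103 km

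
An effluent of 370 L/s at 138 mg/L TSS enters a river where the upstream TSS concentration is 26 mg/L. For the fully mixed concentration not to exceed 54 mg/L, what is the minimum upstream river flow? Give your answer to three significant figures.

Set C_mix = 54: (Q·26.00 + 370.0·138.0) / (Q + 370.0) = 54
→ Q = 370.0·(138.0 − 54)/(54 − 26.00) = 1110 L/s.

1110 L/s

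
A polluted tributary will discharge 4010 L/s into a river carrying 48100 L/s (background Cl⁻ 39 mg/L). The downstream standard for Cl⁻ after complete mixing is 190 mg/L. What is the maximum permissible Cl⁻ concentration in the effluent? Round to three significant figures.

At the limit, (Qr·Cr + Qe·Cₑ)/(Qr + Qe) = 190:
Cₑ = (52110·190 − 48100·39.00) / 4010 = 2001 mg/L.

2000 mg/L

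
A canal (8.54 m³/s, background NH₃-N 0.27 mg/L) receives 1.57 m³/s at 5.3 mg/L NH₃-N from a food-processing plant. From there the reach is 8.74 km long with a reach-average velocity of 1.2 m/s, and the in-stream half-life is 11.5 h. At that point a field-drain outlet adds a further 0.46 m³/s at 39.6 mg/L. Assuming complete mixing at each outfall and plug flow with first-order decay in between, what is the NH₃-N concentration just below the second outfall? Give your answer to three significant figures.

2.61 mg/L

Flow-weighted average: C = (8.540·0.2700 + 1.570·5.300) / 10.11 = 10.63/10.11 = 1.051 mg/L; combined flow 10.11 m³/s.
Travel time t = 8.74·1000 / 1.2 = 7283 s = 2.023 h.
Half-life 11.5 h → k = ln 2 / 11.5 = 0.06027 h⁻¹ = 1.447 d⁻¹.
First-order decay: C = 1.051·exp(−k·t) = 1.051·0.8852 = 0.9304 mg/L.
At the second outfall, C = (10.11·0.9304 + 0.4600·39.60) / (10.11 + 0.4600) = 2.613 mg/L.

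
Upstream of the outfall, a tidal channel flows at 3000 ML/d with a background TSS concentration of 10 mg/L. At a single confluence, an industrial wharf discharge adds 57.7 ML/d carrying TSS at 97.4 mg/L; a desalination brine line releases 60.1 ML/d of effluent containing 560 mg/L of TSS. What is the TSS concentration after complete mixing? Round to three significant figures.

22.2 mg/L

Conservation of mass: C = (3000·10.00 + 57.70·97.40 + 60.10·560.0) / 3118 = 69280/3118 = 22.22 mg/L.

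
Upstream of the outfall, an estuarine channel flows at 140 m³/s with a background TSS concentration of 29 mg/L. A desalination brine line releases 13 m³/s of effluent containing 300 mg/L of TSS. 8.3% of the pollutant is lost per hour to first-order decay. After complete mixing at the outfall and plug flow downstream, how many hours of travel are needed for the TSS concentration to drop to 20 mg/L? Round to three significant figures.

11.0 h

After mixing, C = (140.0·29.00 + 13.00·300.0) / 153.0 = 7960/153.0 = 52.03 mg/L.
8.3%/h lost → k = −ln(1 − 0.083) = 0.08665 h⁻¹.
52.03·exp(−k·t) = 20 → t = ln(52.03/20)/k = 39720 s = 11.03 h.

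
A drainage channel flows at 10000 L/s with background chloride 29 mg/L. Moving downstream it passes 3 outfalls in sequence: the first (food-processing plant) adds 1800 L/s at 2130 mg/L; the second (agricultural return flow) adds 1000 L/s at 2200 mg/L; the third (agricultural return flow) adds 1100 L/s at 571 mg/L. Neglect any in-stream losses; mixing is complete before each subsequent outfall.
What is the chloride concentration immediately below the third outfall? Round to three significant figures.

500 mg/L

After outfall 1: Q = 10000 + 1800 = 11800 L/s; C = (10000·29.00 + 1800·2130)/11800 = 349.5 mg/L.
After outfall 2: Q = 11800 + 1000 = 12800 L/s; C = (11800·349.5 + 1000·2200)/12800 = 494.1 mg/L.
After outfall 3: Q = 12800 + 1100 = 13900 L/s; C = (12800·494.1 + 1100·571.0)/13900 = 500.2 mg/L.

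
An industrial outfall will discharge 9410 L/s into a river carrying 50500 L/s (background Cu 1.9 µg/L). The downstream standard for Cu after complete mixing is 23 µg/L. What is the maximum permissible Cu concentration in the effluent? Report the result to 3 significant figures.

136 µg/L

At the limit, (Qr·Cr + Qe·Cₑ)/(Qr + Qe) = 23:
Cₑ = (59910·23 − 50500·1.900) / 9410 = 136.2 µg/L.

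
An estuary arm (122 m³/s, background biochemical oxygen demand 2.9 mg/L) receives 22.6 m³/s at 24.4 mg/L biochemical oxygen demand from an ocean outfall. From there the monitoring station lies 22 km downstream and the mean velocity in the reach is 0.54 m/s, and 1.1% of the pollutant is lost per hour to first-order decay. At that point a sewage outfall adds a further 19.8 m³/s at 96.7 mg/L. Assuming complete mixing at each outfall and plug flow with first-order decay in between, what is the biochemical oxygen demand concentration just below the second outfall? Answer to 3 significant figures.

Mixed concentration C = ΣQC/ΣQ = (122.0·2.900 + 22.60·24.40) / 144.6 = 905.2/144.6 = 6.260 mg/L; combined flow 144.6 m³/s.
Travel time t = 22·1000 / 0.54 = 40740 s = 11.32 h.
1.1%/h lost → k = −ln(1 − 0.011) = 0.01106 h⁻¹.
First-order decay: C = 6.260·exp(−k·t) = 6.260·0.8823 = 5.524 mg/L.
At the second outfall, C = (144.6·5.524 + 19.80·96.70) / (144.6 + 19.80) = 16.50 mg/L.

16.5 mg/L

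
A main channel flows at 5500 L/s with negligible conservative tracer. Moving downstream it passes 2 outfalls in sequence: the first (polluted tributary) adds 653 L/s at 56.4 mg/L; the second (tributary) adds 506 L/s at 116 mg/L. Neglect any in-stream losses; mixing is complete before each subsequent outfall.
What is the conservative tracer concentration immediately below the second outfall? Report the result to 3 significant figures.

14.3 mg/L

After outfall 1: Q = 5500 + 653.0 = 6153 L/s; C = (5500·0 + 653.0·56.40)/6153 = 5.986 mg/L.
After outfall 2: Q = 6153 + 506.0 = 6659 L/s; C = (6153·5.986 + 506.0·116.0)/6659 = 14.35 mg/L.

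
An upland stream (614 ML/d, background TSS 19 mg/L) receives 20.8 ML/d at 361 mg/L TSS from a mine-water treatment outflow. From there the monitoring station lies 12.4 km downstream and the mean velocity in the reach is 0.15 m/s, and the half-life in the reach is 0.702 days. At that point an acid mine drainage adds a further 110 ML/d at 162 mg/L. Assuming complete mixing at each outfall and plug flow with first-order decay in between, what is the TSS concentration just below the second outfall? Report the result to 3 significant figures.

33.9 mg/L

Mixed concentration C = ΣQC/ΣQ = (614.0·19.00 + 20.80·361.0) / 634.8 = 19170/634.8 = 30.21 mg/L; combined flow 634.8 ML/d.
Travel time t = 12.4·1000 / 0.15 = 82670 s = 22.96 h.
Half-life 0.702 d → k = ln 2 / 0.702 = 0.9874 d⁻¹.
First-order decay: C = 30.21·exp(−k·t) = 30.21·0.3888 = 11.74 mg/L.
At the second outfall, C = (634.8·11.74 + 110.0·162.0) / (634.8 + 110.0) = 33.94 mg/L.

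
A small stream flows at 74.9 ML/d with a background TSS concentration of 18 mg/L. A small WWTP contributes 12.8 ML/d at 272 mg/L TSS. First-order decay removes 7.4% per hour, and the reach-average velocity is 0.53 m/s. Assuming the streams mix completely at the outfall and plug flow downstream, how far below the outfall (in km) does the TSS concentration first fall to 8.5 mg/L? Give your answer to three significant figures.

46.4 km

Mass balance: C = (74.90·18.00 + 12.80·272.0) / 87.70 = 4830/87.70 = 55.07 mg/L.
7.4%/h lost → k = −ln(1 − 0.074) = 0.07688 h⁻¹.
Set 55.07·exp(−k·t) = 8.5 → t = ln(55.07/8.5)/k = 87500 s = 24.30 h.
Distance = v·t = 0.53·87500 = 46370 m = 46.37 km.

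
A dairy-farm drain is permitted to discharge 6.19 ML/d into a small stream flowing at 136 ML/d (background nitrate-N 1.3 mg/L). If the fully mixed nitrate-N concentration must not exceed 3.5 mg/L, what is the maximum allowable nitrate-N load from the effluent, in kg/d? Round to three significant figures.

Mass balance at the limit: 136.0·1.300 + 6.190·Cₑ = 142.2·3.5 → Cₑ = 51.84 mg/L.
6.190 ML/d = 0.07164 m³/s. Load = 0.07164 m³/s × 51.84 g/m³ × 86 400 s/d = 320.9 kg/d.

321 kg/d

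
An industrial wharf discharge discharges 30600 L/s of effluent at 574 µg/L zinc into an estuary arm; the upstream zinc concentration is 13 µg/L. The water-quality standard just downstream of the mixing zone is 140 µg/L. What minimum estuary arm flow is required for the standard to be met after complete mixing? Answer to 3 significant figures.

Set C_mix = 140: (Q·13.00 + 30600·574.0) / (Q + 30600) = 140
→ Q = 30600·(574.0 − 140)/(140 − 13.00) = 104600 L/s.

105000 L/s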